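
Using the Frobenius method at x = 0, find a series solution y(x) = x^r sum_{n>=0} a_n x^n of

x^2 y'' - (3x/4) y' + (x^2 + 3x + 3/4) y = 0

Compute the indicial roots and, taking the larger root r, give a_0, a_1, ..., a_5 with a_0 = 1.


Write in Frobenius form y'' + (p(x)/x) y' + (q(x)/x^2) y = 0:
  p(x) = -3/4,  q(x) = x^2 + 3x + 3/4.
Indicial equation: r(r-1) + (-3/4) r + (3/4) = 0 -> roots r_1 = 1, r_2 = 3/4.
Take r = r_1 = 1. Let y(x) = x^r sum_{n>=0} a_n x^n with a_0 = 1.
Substitute y = x^r sum a_n x^n and match x^{r+n}. The recurrence is
  D(n) a_n + 3 a_{n-1} + 1 a_{n-2} = 0,  where D(n) = (r+n)(r+n-1) + (-3/4)(r+n) + (3/4).
  a_n = [-3 a_{n-1} - 1 a_{n-2}] / D(n).
Since the indicial polynomial factors as (r - r_1)(r - r_2), D(n) = (r_1 + n - r_1)(r_1 + n - r_2) = n(n + 1/4).
Evaluating step by step (a_0 = 1):
  n = 1: D(1) = 1(1 + 1/4) = 5/4; numerator = -3(1) = -3; a_1 = (-3)/(5/4) = -12/5
  n = 2: D(2) = 2(2 + 1/4) = 9/2; numerator = -3(-12/5) - 1(1) = 31/5; a_2 = (31/5)/(9/2) = 62/45
  n = 3: D(3) = 3(3 + 1/4) = 39/4; numerator = -3(62/45) - 1(-12/5) = -26/15; a_3 = (-26/15)/(39/4) = -8/45
  n = 4: D(4) = 4(4 + 1/4) = 17; numerator = -3(-8/45) - 1(62/45) = -38/45; a_4 = (-38/45)/(17) = -38/765
  n = 5: D(5) = 5(5 + 1/4) = 105/4; numerator = -3(-38/765) - 1(-8/45) = 50/153; a_5 = (50/153)/(105/4) = 40/3213

r = 1; a_0 = 1; a_1 = -12/5; a_2 = 62/45; a_3 = -8/45; a_4 = -38/765; a_5 = 40/3213


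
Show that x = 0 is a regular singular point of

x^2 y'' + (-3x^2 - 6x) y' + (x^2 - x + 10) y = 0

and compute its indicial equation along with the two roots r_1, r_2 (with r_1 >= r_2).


Divide by x^2 to reach normal form y'' + P_1(x) y' + P_2(x) y = 0 with P_1(x) = -3 - 6/x and P_2(x) = 1 - 1/x + 10/x^2.
x = 0 is a singular point because the y'-coefficient -3 - 6/x has a pole at x = 0 and the y-coefficient 1 - 1/x + 10/x^2 has a pole at x = 0.
It is a regular singular point because x P_1(x) = p(x) = -3x - 6 and x^2 P_2(x) = q(x) = x^2 - x + 10 are polynomials, hence analytic at x = 0.
p(0) = -6,  q(0) = 10.
Indicial equation: r(r-1) + p(0) r + q(0) = 0, i.e. r^2 + (p(0) - 1) r + q(0) = 0, i.e. r^2 - 7 r + 10 = 0.
Discriminant: (-7)^2 - 4(10) = 9, so r = (7 ± 3)/2.
Solving: r_1 = 5, r_2 = 2.

indicial: r^2 - 7 r + 10 = 0; roots r_1 = 5, r_2 = 2


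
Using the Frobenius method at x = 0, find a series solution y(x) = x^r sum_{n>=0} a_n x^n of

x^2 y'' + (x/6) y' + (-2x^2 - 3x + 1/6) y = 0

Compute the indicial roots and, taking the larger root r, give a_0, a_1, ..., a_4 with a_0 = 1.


Write in Frobenius form y'' + (p(x)/x) y' + (q(x)/x^2) y = 0:
  p(x) = 1/6,  q(x) = -2x^2 - 3x + 1/6.
Indicial equation: r(r-1) + (1/6) r + (1/6) = 0 -> roots r_1 = 1/2, r_2 = 1/3.
Take r = r_1 = 1/2. Let y(x) = x^r sum_{n>=0} a_n x^n with a_0 = 1.
Substitute y = x^r sum a_n x^n and match x^{r+n}. The recurrence is
  D(n) a_n - 3 a_{n-1} - 2 a_{n-2} = 0,  where D(n) = (r+n)(r+n-1) + (1/6)(r+n) + (1/6).
  a_n = [3 a_{n-1} + 2 a_{n-2}] / D(n).
Since the indicial polynomial factors as (r - r_1)(r - r_2), D(n) = (r_1 + n - r_1)(r_1 + n - r_2) = n(n + 1/6).
Evaluating step by step (a_0 = 1):
  n = 1: D(1) = 1(1 + 1/6) = 7/6; numerator = 3(1) = 3; a_1 = (3)/(7/6) = 18/7
  n = 2: D(2) = 2(2 + 1/6) = 13/3; numerator = 3(18/7) + 2(1) = 68/7; a_2 = (68/7)/(13/3) = 204/91
  n = 3: D(3) = 3(3 + 1/6) = 19/2; numerator = 3(204/91) + 2(18/7) = 1080/91; a_3 = (1080/91)/(19/2) = 2160/1729
  n = 4: D(4) = 4(4 + 1/6) = 50/3; numerator = 3(2160/1729) + 2(204/91) = 14232/1729; a_4 = (14232/1729)/(50/3) = 21348/43225

r = 1/2; a_0 = 1; a_1 = 18/7; a_2 = 204/91; a_3 = 2160/1729; a_4 = 21348/43225


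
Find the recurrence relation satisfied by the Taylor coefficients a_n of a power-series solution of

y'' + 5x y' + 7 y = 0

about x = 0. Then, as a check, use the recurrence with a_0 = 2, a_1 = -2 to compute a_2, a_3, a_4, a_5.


Substitute y = sum_n a_n x^n.
y''(x) has coefficient (n+2)(n+1) a_{n+2} at x^n;
5 x y'(x) has coefficient 5 n a_n at x^n (shift);
7 y(x) has coefficient 7 a_n at x^n.
Matching x^n: (n+2)(n+1) a_{n+2} + (5n + 7) a_n = 0.
Thus a_{n+2} = (-5n - 7) / ((n+1)(n+2)) * a_n.

Check with a_0 = 2, a_1 = -2 (apply the recurrence for n = 0, 1, 2, 3): a_0 = 2, a_1 = -2, a_2 = -7, a_3 = 4, a_4 = 119/12, a_5 = -22/5.

a_(n+2) = (-5n - 7) / ((n+1)(n+2)) * a_n; check: a_0 = 2, a_1 = -2, a_2 = -7, a_3 = 4, a_4 = 119/12, a_5 = -22/5


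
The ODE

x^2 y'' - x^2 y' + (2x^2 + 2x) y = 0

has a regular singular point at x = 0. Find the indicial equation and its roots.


Divide by x^2 to reach normal form y'' + P_1(x) y' + P_2(x) y = 0 with P_1(x) = -1 and P_2(x) = 2 + 2/x.
x = 0 is a singular point because the y-coefficient 2 + 2/x has a pole at x = 0.
It is a regular singular point because x P_1(x) = p(x) = -x and x^2 P_2(x) = q(x) = 2x^2 + 2x are polynomials, hence analytic at x = 0.
p(0) = 0,  q(0) = 0.
Indicial equation: r(r-1) + p(0) r + q(0) = 0, i.e. r^2 + (p(0) - 1) r + q(0) = 0, i.e. r^2 - 1 r = 0.
Discriminant: (-1)^2 - 4(0) = 1, so r = (1 ± 1)/2.
Solving: r_1 = 1, r_2 = 0.

indicial: r^2 - 1 r = 0; roots r_1 = 1, r_2 = 0


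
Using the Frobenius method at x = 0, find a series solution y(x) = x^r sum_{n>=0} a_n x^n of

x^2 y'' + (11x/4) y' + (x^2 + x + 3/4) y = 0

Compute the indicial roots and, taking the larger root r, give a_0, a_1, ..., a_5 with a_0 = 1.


Write in Frobenius form y'' + (p(x)/x) y' + (q(x)/x^2) y = 0:
  p(x) = 11/4,  q(x) = x^2 + x + 3/4.
Indicial equation: r(r-1) + (11/4) r + (3/4) = 0 -> roots r_1 = -3/4, r_2 = -1.
Take r = r_1 = -3/4. Let y(x) = x^r sum_{n>=0} a_n x^n with a_0 = 1.
Substitute y = x^r sum a_n x^n and match x^{r+n}. The recurrence is
  D(n) a_n + 1 a_{n-1} + 1 a_{n-2} = 0,  where D(n) = (r+n)(r+n-1) + (11/4)(r+n) + (3/4).
  a_n = [-1 a_{n-1} - 1 a_{n-2}] / D(n).
Since the indicial polynomial factors as (r - r_1)(r - r_2), D(n) = (r_1 + n - r_1)(r_1 + n - r_2) = n(n + 1/4).
Evaluating step by step (a_0 = 1):
  n = 1: D(1) = 1(1 + 1/4) = 5/4; numerator = -1(1) = -1; a_1 = (-1)/(5/4) = -4/5
  n = 2: D(2) = 2(2 + 1/4) = 9/2; numerator = -1(-4/5) - 1(1) = -1/5; a_2 = (-1/5)/(9/2) = -2/45
  n = 3: D(3) = 3(3 + 1/4) = 39/4; numerator = -1(-2/45) - 1(-4/5) = 38/45; a_3 = (38/45)/(39/4) = 152/1755
  n = 4: D(4) = 4(4 + 1/4) = 17; numerator = -1(152/1755) - 1(-2/45) = -74/1755; a_4 = (-74/1755)/(17) = -74/29835
  n = 5: D(5) = 5(5 + 1/4) = 105/4; numerator = -1(-74/29835) - 1(152/1755) = -502/5967; a_5 = (-502/5967)/(105/4) = -2008/626535

r = -3/4; a_0 = 1; a_1 = -4/5; a_2 = -2/45; a_3 = 152/1755; a_4 = -74/29835; a_5 = -2008/626535


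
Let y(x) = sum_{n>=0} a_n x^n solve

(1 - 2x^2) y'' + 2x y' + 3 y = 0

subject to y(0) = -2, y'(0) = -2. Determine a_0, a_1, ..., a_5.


Ansatz: y(x) = sum_{n>=0} a_n x^n, so y'(x) = sum_{n>=1} n a_n x^(n-1) and y''(x) = sum_{n>=2} n(n-1) a_n x^(n-2).
Substitute into P(x) y'' + Q(x) y' + R(x) y = 0 with P(x) = 1 - 2x^2, Q(x) = 2x, R(x) = 3, and match powers of x.
Initial conditions: a_0 = -2, a_1 = -2.
Setting the coefficient of each power of x to zero and solving order by order (substituting the coefficients already found):
  x^0: 2 a_2 + 3 a_0 = 0  ->  2 a_2 = -3 a_0 = 6  ->  a_2 = 3
  x^1: 6 a_3 + 5 a_1 = 0  ->  6 a_3 = -5 a_1 = 10  ->  a_3 = 5/3
  x^2: 12 a_4 + 3 a_2 = 0  ->  12 a_4 = -3 a_2 = -9  ->  a_4 = -3/4
  x^3: 20 a_5 - 3 a_3 = 0  ->  20 a_5 = 3 a_3 = 5  ->  a_5 = 1/4
Truncated series: y(x) = -2 - 2 x + 3 x^2 + (5/3) x^3 - (3/4) x^4 + (1/4) x^5 + O(x^6).

a_0 = -2; a_1 = -2; a_2 = 3; a_3 = 5/3; a_4 = -3/4; a_5 = 1/4


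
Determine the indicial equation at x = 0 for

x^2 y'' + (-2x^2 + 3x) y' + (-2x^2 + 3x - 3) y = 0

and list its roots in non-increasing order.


Divide by x^2 to reach normal form y'' + P_1(x) y' + P_2(x) y = 0 with P_1(x) = -2 + 3/x and P_2(x) = -2 + 3/x - 3/x^2.
x = 0 is a singular point because the y'-coefficient -2 + 3/x has a pole at x = 0 and the y-coefficient -2 + 3/x - 3/x^2 has a pole at x = 0.
It is a regular singular point because x P_1(x) = p(x) = 3 - 2x and x^2 P_2(x) = q(x) = -2x^2 + 3x - 3 are polynomials, hence analytic at x = 0.
p(0) = 3,  q(0) = -3.
Indicial equation: r(r-1) + p(0) r + q(0) = 0, i.e. r^2 + (p(0) - 1) r + q(0) = 0, i.e. r^2 + 2 r - 3 = 0.
Discriminant: (2)^2 - 4(-3) = 16, so r = (-2 ± 4)/2.
Solving: r_1 = 1, r_2 = -3.

indicial: r^2 + 2 r - 3 = 0; roots r_1 = 1, r_2 = -3


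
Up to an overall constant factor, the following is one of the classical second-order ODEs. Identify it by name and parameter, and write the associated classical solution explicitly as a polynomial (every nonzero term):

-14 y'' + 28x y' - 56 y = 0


All three coefficients share the factor -14; dividing through by -14 gives  y'' - 2x y' + 4 y = 0.
This matches the Hermite equation y'' - 2x y' + 2n y = 0 with 2n = 4, so n = 2; the polynomial solution is H_2(x).
With y = sum_k a_k x^k, matching x^k gives (k+2)(k+1) a_{k+2} = 2(k - n) a_k = 2(k - 2) a_k. The right side vanishes at k = 2, so the series with the parity of 2 terminates at degree 2.
Standard normalization: leading coefficient of H_n is 2^n, so a_2 = 2^2 = 4. Work downward with a_k = (k+1)(k+2) a_{k+2} / (2(k - n)):
  a_0 = (1)(2)(4) / (2(0 - 2)) = 8/(-4) = -2
Hence H_2(x) = 4 x^2 - 2.

H_2(x); series = 4 x^2 - 2


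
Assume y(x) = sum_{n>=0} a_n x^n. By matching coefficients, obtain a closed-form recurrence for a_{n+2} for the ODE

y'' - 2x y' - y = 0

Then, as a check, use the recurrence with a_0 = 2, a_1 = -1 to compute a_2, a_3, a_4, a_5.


Substitute y = sum_n a_n x^n.
y''(x) has coefficient (n+2)(n+1) a_{n+2} at x^n;
-2 x y'(x) has coefficient -2 n a_n at x^n (shift);
-y(x) has coefficient -1 a_n at x^n.
Matching x^n: (n+2)(n+1) a_{n+2} + (-2n - 1) a_n = 0.
Thus a_{n+2} = (2n + 1) / ((n+1)(n+2)) * a_n.

Check with a_0 = 2, a_1 = -1 (apply the recurrence for n = 0, 1, 2, 3): a_0 = 2, a_1 = -1, a_2 = 1, a_3 = -1/2, a_4 = 5/12, a_5 = -7/40.

a_(n+2) = (2n + 1) / ((n+1)(n+2)) * a_n; check: a_0 = 2, a_1 = -1, a_2 = 1, a_3 = -1/2, a_4 = 5/12, a_5 = -7/40


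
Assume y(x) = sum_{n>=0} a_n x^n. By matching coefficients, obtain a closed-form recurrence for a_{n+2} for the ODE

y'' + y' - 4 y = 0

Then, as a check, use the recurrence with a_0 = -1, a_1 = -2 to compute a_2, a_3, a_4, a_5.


Substitute y = sum_n a_n x^n.
y''(x) has coefficient (n+2)(n+1) a_{n+2} at x^n;
y'(x) has coefficient (n+1) a_{n+1} at x^n;
-4 y(x) has coefficient -4 a_n at x^n.
Matching x^n: (n+2)(n+1) a_{n+2} + (n+1) a_{n+1} - 4 a_n = 0.
Thus a_{n+2} = [-(n+1) a_{n+1} + 4 a_n] / ((n+1)(n+2)).

Check with a_0 = -1, a_1 = -2 (apply the recurrence for n = 0, 1, 2, 3): a_0 = -1, a_1 = -2, a_2 = -1, a_3 = -1, a_4 = -1/12, a_5 = -11/60.

a_(n+2) = [-(n+1) a_(n+1) + 4 a_n] / ((n+1)(n+2)); check: a_0 = -1, a_1 = -2, a_2 = -1, a_3 = -1, a_4 = -1/12, a_5 = -11/60


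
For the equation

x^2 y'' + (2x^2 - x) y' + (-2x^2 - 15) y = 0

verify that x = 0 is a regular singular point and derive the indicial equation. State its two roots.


Divide by x^2 to reach normal form y'' + P_1(x) y' + P_2(x) y = 0 with P_1(x) = 2 - 1/x and P_2(x) = -2 - 15/x^2.
x = 0 is a singular point because the y'-coefficient 2 - 1/x has a pole at x = 0 and the y-coefficient -2 - 15/x^2 has a pole at x = 0.
It is a regular singular point because x P_1(x) = p(x) = 2x - 1 and x^2 P_2(x) = q(x) = -2x^2 - 15 are polynomials, hence analytic at x = 0.
p(0) = -1,  q(0) = -15.
Indicial equation: r(r-1) + p(0) r + q(0) = 0, i.e. r^2 + (p(0) - 1) r + q(0) = 0, i.e. r^2 - 2 r - 15 = 0.
Discriminant: (-2)^2 - 4(-15) = 64, so r = (2 ± 8)/2.
Solving: r_1 = 5, r_2 = -3.

indicial: r^2 - 2 r - 15 = 0; roots r_1 = 5, r_2 = -3


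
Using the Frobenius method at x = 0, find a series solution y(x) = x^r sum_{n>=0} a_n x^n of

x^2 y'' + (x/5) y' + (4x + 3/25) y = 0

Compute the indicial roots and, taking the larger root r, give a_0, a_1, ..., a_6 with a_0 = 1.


Write in Frobenius form y'' + (p(x)/x) y' + (q(x)/x^2) y = 0:
  p(x) = 1/5,  q(x) = 4x + 3/25.
Indicial equation: r(r-1) + (1/5) r + (3/25) = 0 -> roots r_1 = 3/5, r_2 = 1/5.
Take r = r_1 = 3/5. Let y(x) = x^r sum_{n>=0} a_n x^n with a_0 = 1.
Substitute y = x^r sum a_n x^n and match x^{r+n}. The recurrence is
  D(n) a_n + 4 a_{n-1} = 0,  where D(n) = (r+n)(r+n-1) + (1/5)(r+n) + (3/25).
  a_n = -4 / D(n) * a_{n-1}.
Since the indicial polynomial factors as (r - r_1)(r - r_2), D(n) = (r_1 + n - r_1)(r_1 + n - r_2) = n(n + 2/5).
Evaluating step by step (a_0 = 1):
  n = 1: D(1) = 1(1 + 2/5) = 7/5; numerator = -4(1) = -4; a_1 = (-4)/(7/5) = -20/7
  n = 2: D(2) = 2(2 + 2/5) = 24/5; numerator = -4(-20/7) = 80/7; a_2 = (80/7)/(24/5) = 50/21
  n = 3: D(3) = 3(3 + 2/5) = 51/5; numerator = -4(50/21) = -200/21; a_3 = (-200/21)/(51/5) = -1000/1071
  n = 4: D(4) = 4(4 + 2/5) = 88/5; numerator = -4(-1000/1071) = 4000/1071; a_4 = (4000/1071)/(88/5) = 2500/11781
  n = 5: D(5) = 5(5 + 2/5) = 27; numerator = -4(2500/11781) = -10000/11781; a_5 = (-10000/11781)/(27) = -10000/318087
  n = 6: D(6) = 6(6 + 2/5) = 192/5; numerator = -4(-10000/318087) = 40000/318087; a_6 = (40000/318087)/(192/5) = 3125/954261

r = 3/5; a_0 = 1; a_1 = -20/7; a_2 = 50/21; a_3 = -1000/1071; a_4 = 2500/11781; a_5 = -10000/318087; a_6 = 3125/954261


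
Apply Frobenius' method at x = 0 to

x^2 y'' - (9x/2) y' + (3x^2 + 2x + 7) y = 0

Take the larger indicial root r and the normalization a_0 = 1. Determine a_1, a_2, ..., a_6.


Write in Frobenius form y'' + (p(x)/x) y' + (q(x)/x^2) y = 0:
  p(x) = -9/2,  q(x) = 3x^2 + 2x + 7.
Indicial equation: r(r-1) + (-9/2) r + (7) = 0 -> roots r_1 = 7/2, r_2 = 2.
Take r = r_1 = 7/2. Let y(x) = x^r sum_{n>=0} a_n x^n with a_0 = 1.
Substitute y = x^r sum a_n x^n and match x^{r+n}. The recurrence is
  D(n) a_n + 2 a_{n-1} + 3 a_{n-2} = 0,  where D(n) = (r+n)(r+n-1) + (-9/2)(r+n) + (7).
  a_n = [-2 a_{n-1} - 3 a_{n-2}] / D(n).
Since the indicial polynomial factors as (r - r_1)(r - r_2), D(n) = (r_1 + n - r_1)(r_1 + n - r_2) = n(n + 3/2).
Evaluating step by step (a_0 = 1):
  n = 1: D(1) = 1(1 + 3/2) = 5/2; numerator = -2(1) = -2; a_1 = (-2)/(5/2) = -4/5
  n = 2: D(2) = 2(2 + 3/2) = 7; numerator = -2(-4/5) - 3(1) = -7/5; a_2 = (-7/5)/(7) = -1/5
  n = 3: D(3) = 3(3 + 3/2) = 27/2; numerator = -2(-1/5) - 3(-4/5) = 14/5; a_3 = (14/5)/(27/2) = 28/135
  n = 4: D(4) = 4(4 + 3/2) = 22; numerator = -2(28/135) - 3(-1/5) = 5/27; a_4 = (5/27)/(22) = 5/594
  n = 5: D(5) = 5(5 + 3/2) = 65/2; numerator = -2(5/594) - 3(28/135) = -949/1485; a_5 = (-949/1485)/(65/2) = -146/7425
  n = 6: D(6) = 6(6 + 3/2) = 45; numerator = -2(-146/7425) - 3(5/594) = 19/1350; a_6 = (19/1350)/(45) = 19/60750

r = 7/2; a_0 = 1; a_1 = -4/5; a_2 = -1/5; a_3 = 28/135; a_4 = 5/594; a_5 = -146/7425; a_6 = 19/60750


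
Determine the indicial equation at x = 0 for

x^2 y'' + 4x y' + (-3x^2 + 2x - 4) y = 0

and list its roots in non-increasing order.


Divide by x^2 to reach normal form y'' + P_1(x) y' + P_2(x) y = 0 with P_1(x) = 4/x and P_2(x) = -3 + 2/x - 4/x^2.
x = 0 is a singular point because the y'-coefficient 4/x has a pole at x = 0 and the y-coefficient -3 + 2/x - 4/x^2 has a pole at x = 0.
It is a regular singular point because x P_1(x) = p(x) = 4 and x^2 P_2(x) = q(x) = -3x^2 + 2x - 4 are polynomials, hence analytic at x = 0.
p(0) = 4,  q(0) = -4.
Indicial equation: r(r-1) + p(0) r + q(0) = 0, i.e. r^2 + (p(0) - 1) r + q(0) = 0, i.e. r^2 + 3 r - 4 = 0.
Discriminant: (3)^2 - 4(-4) = 25, so r = (-3 ± 5)/2.
Solving: r_1 = 1, r_2 = -4.

indicial: r^2 + 3 r - 4 = 0; roots r_1 = 1, r_2 = -4


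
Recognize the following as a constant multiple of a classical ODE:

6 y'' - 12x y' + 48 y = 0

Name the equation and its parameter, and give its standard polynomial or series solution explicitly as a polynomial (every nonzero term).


All three coefficients share the factor 6; dividing through by 6 gives  y'' - 2x y' + 8 y = 0.
This matches the Hermite equation y'' - 2x y' + 2n y = 0 with 2n = 8, so n = 4; the polynomial solution is H_4(x).
With y = sum_k a_k x^k, matching x^k gives (k+2)(k+1) a_{k+2} = 2(k - n) a_k = 2(k - 4) a_k. The right side vanishes at k = 4, so the series with the parity of 4 terminates at degree 4.
Standard normalization: leading coefficient of H_n is 2^n, so a_4 = 2^4 = 16. Work downward with a_k = (k+1)(k+2) a_{k+2} / (2(k - n)):
  a_2 = (3)(4)(16) / (2(2 - 4)) = 192/(-4) = -48
  a_0 = (1)(2)(-48) / (2(0 - 4)) = -96/(-8) = 12
Hence H_4(x) = 16 x^4 - 48 x^2 + 12.

H_4(x); series = 16 x^4 - 48 x^2 + 12


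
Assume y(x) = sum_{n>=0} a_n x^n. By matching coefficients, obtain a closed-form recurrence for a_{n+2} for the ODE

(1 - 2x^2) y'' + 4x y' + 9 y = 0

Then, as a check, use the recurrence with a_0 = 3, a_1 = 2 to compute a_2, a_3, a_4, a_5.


Substitute y = sum_n a_n x^n.
(1 - 2 x^2) y'' contributes (n+2)(n+1) a_{n+2} - 2 n(n-1) a_n at x^n.
4 x y'(x) contributes 4 n a_n at x^n.
9 y(x) contributes 9 a_n at x^n.
Matching x^n: (n+2)(n+1) a_{n+2} + (-2 n(n-1) + 4 n + 9) a_n = 0.
Thus a_{n+2} = (2 n(n-1) - 4 n - 9) / ((n+1)(n+2)) * a_n.

Check with a_0 = 3, a_1 = 2 (apply the recurrence for n = 0, 1, 2, 3): a_0 = 3, a_1 = 2, a_2 = -27/2, a_3 = -13/3, a_4 = 117/8, a_5 = 39/20.

a_(n+2) = (2 n(n-1) - 4 n - 9) / ((n+1)(n+2)) * a_n; check: a_0 = 3, a_1 = 2, a_2 = -27/2, a_3 = -13/3, a_4 = 117/8, a_5 = 39/20


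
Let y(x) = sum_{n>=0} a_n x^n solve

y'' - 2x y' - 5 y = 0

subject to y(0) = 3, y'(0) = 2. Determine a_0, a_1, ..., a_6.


Ansatz: y(x) = sum_{n>=0} a_n x^n, so y'(x) = sum_{n>=1} n a_n x^(n-1) and y''(x) = sum_{n>=2} n(n-1) a_n x^(n-2).
Substitute into P(x) y'' + Q(x) y' + R(x) y = 0 with P(x) = 1, Q(x) = -2x, R(x) = -5, and match powers of x.
Initial conditions: a_0 = 3, a_1 = 2.
Setting the coefficient of each power of x to zero and solving order by order (substituting the coefficients already found):
  x^0: 2 a_2 - 5 a_0 = 0  ->  2 a_2 = 5 a_0 = 15  ->  a_2 = 15/2
  x^1: 6 a_3 - 7 a_1 = 0  ->  6 a_3 = 7 a_1 = 14  ->  a_3 = 7/3
  x^2: 12 a_4 - 9 a_2 = 0  ->  12 a_4 = 9 a_2 = 135/2  ->  a_4 = 45/8
  x^3: 20 a_5 - 11 a_3 = 0  ->  20 a_5 = 11 a_3 = 77/3  ->  a_5 = 77/60
  x^4: 30 a_6 - 13 a_4 = 0  ->  30 a_6 = 13 a_4 = 585/8  ->  a_6 = 39/16
Truncated series: y(x) = 3 + 2 x + (15/2) x^2 + (7/3) x^3 + (45/8) x^4 + (77/60) x^5 + (39/16) x^6 + O(x^7).

a_0 = 3; a_1 = 2; a_2 = 15/2; a_3 = 7/3; a_4 = 45/8; a_5 = 77/60; a_6 = 39/16


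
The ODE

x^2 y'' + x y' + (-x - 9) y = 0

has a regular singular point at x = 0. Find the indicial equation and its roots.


Divide by x^2 to reach normal form y'' + P_1(x) y' + P_2(x) y = 0 with P_1(x) = 1/x and P_2(x) = -1/x - 9/x^2.
x = 0 is a singular point because the y'-coefficient 1/x has a pole at x = 0 and the y-coefficient -1/x - 9/x^2 has a pole at x = 0.
It is a regular singular point because x P_1(x) = p(x) = 1 and x^2 P_2(x) = q(x) = -x - 9 are polynomials, hence analytic at x = 0.
p(0) = 1,  q(0) = -9.
Indicial equation: r(r-1) + p(0) r + q(0) = 0, i.e. r^2 + (p(0) - 1) r + q(0) = 0, i.e. r^2 - 9 = 0.
Discriminant: (0)^2 - 4(-9) = 36, so r = (0 ± 6)/2.
Solving: r_1 = 3, r_2 = -3.

indicial: r^2 - 9 = 0; roots r_1 = 3, r_2 = -3


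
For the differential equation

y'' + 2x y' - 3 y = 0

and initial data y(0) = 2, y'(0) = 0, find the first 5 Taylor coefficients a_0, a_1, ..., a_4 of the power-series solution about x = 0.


Ansatz: y(x) = sum_{n>=0} a_n x^n, so y'(x) = sum_{n>=1} n a_n x^(n-1) and y''(x) = sum_{n>=2} n(n-1) a_n x^(n-2).
Substitute into P(x) y'' + Q(x) y' + R(x) y = 0 with P(x) = 1, Q(x) = 2x, R(x) = -3, and match powers of x.
Initial conditions: a_0 = 2, a_1 = 0.
Setting the coefficient of each power of x to zero and solving order by order (substituting the coefficients already found):
  x^0: 2 a_2 - 3 a_0 = 0  ->  2 a_2 = 3 a_0 = 6  ->  a_2 = 3
  x^1: 6 a_3 - a_1 = 0  ->  6 a_3 = a_1 = 0  ->  a_3 = 0
  x^2: 12 a_4 + a_2 = 0  ->  12 a_4 = -a_2 = -3  ->  a_4 = -1/4
Truncated series: y(x) = 2 + 3 x^2 - (1/4) x^4 + O(x^5).

a_0 = 2; a_1 = 0; a_2 = 3; a_3 = 0; a_4 = -1/4


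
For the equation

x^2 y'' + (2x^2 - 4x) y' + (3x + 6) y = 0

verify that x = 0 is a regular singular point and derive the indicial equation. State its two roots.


Divide by x^2 to reach normal form y'' + P_1(x) y' + P_2(x) y = 0 with P_1(x) = 2 - 4/x and P_2(x) = 3/x + 6/x^2.
x = 0 is a singular point because the y'-coefficient 2 - 4/x has a pole at x = 0 and the y-coefficient 3/x + 6/x^2 has a pole at x = 0.
It is a regular singular point because x P_1(x) = p(x) = 2x - 4 and x^2 P_2(x) = q(x) = 3x + 6 are polynomials, hence analytic at x = 0.
p(0) = -4,  q(0) = 6.
Indicial equation: r(r-1) + p(0) r + q(0) = 0, i.e. r^2 + (p(0) - 1) r + q(0) = 0, i.e. r^2 - 5 r + 6 = 0.
Discriminant: (-5)^2 - 4(6) = 1, so r = (5 ± 1)/2.
Solving: r_1 = 3, r_2 = 2.

indicial: r^2 - 5 r + 6 = 0; roots r_1 = 3, r_2 = 2


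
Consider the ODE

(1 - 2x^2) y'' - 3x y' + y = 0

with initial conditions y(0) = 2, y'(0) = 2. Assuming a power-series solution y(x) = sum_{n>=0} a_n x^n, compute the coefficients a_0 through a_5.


Ansatz: y(x) = sum_{n>=0} a_n x^n, so y'(x) = sum_{n>=1} n a_n x^(n-1) and y''(x) = sum_{n>=2} n(n-1) a_n x^(n-2).
Substitute into P(x) y'' + Q(x) y' + R(x) y = 0 with P(x) = 1 - 2x^2, Q(x) = -3x, R(x) = 1, and match powers of x.
Initial conditions: a_0 = 2, a_1 = 2.
Setting the coefficient of each power of x to zero and solving order by order (substituting the coefficients already found):
  x^0: 2 a_2 + a_0 = 0  ->  2 a_2 = -a_0 = -2  ->  a_2 = -1
  x^1: 6 a_3 - 2 a_1 = 0  ->  6 a_3 = 2 a_1 = 4  ->  a_3 = 2/3
  x^2: 12 a_4 - 9 a_2 = 0  ->  12 a_4 = 9 a_2 = -9  ->  a_4 = -3/4
  x^3: 20 a_5 - 20 a_3 = 0  ->  20 a_5 = 20 a_3 = 40/3  ->  a_5 = 2/3
Truncated series: y(x) = 2 + 2 x - x^2 + (2/3) x^3 - (3/4) x^4 + (2/3) x^5 + O(x^6).

a_0 = 2; a_1 = 2; a_2 = -1; a_3 = 2/3; a_4 = -3/4; a_5 = 2/3


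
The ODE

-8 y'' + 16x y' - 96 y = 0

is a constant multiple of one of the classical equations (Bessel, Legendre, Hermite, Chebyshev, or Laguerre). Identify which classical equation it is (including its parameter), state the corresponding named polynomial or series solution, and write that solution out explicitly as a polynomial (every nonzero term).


All three coefficients share the factor -8; dividing through by -8 gives  y'' - 2x y' + 12 y = 0.
This matches the Hermite equation y'' - 2x y' + 2n y = 0 with 2n = 12, so n = 6; the polynomial solution is H_6(x).
With y = sum_k a_k x^k, matching x^k gives (k+2)(k+1) a_{k+2} = 2(k - n) a_k = 2(k - 6) a_k. The right side vanishes at k = 6, so the series with the parity of 6 terminates at degree 6.
Standard normalization: leading coefficient of H_n is 2^n, so a_6 = 2^6 = 64. Work downward with a_k = (k+1)(k+2) a_{k+2} / (2(k - n)):
  a_4 = (5)(6)(64) / (2(4 - 6)) = 1920/(-4) = -480
  a_2 = (3)(4)(-480) / (2(2 - 6)) = -5760/(-8) = 720
  a_0 = (1)(2)(720) / (2(0 - 6)) = 1440/(-12) = -120
Hence H_6(x) = 64 x^6 - 480 x^4 + 720 x^2 - 120.

H_6(x); series = 64 x^6 - 480 x^4 + 720 x^2 - 120


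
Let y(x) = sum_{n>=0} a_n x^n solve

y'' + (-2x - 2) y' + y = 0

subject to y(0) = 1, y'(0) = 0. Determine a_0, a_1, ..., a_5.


Ansatz: y(x) = sum_{n>=0} a_n x^n, so y'(x) = sum_{n>=1} n a_n x^(n-1) and y''(x) = sum_{n>=2} n(n-1) a_n x^(n-2).
Substitute into P(x) y'' + Q(x) y' + R(x) y = 0 with P(x) = 1, Q(x) = -2x - 2, R(x) = 1, and match powers of x.
Initial conditions: a_0 = 1, a_1 = 0.
Setting the coefficient of each power of x to zero and solving order by order (substituting the coefficients already found):
  x^0: 2 a_2 - 2 a_1 + a_0 = 0  ->  2 a_2 = 2 a_1 - a_0 = -1  ->  a_2 = -1/2
  x^1: 6 a_3 - 4 a_2 - a_1 = 0  ->  6 a_3 = 4 a_2 + a_1 = -2  ->  a_3 = -1/3
  x^2: 12 a_4 - 6 a_3 - 3 a_2 = 0  ->  12 a_4 = 6 a_3 + 3 a_2 = -7/2  ->  a_4 = -7/24
  x^3: 20 a_5 - 8 a_4 - 5 a_3 = 0  ->  20 a_5 = 8 a_4 + 5 a_3 = -4  ->  a_5 = -1/5
Truncated series: y(x) = 1 - (1/2) x^2 - (1/3) x^3 - (7/24) x^4 - (1/5) x^5 + O(x^6).

a_0 = 1; a_1 = 0; a_2 = -1/2; a_3 = -1/3; a_4 = -7/24; a_5 = -1/5


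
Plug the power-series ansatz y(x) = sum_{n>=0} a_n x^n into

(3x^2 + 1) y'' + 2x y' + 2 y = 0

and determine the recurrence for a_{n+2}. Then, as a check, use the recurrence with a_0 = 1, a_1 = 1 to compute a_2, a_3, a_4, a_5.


Substitute y = sum_n a_n x^n.
(1 + 3 x^2) y'' contributes (n+2)(n+1) a_{n+2} + 3 n(n-1) a_n at x^n.
2 x y'(x) contributes 2 n a_n at x^n.
2 y(x) contributes 2 a_n at x^n.
Matching x^n: (n+2)(n+1) a_{n+2} + (3 n(n-1) + 2 n + 2) a_n = 0.
Thus a_{n+2} = (-3 n(n-1) - 2 n - 2) / ((n+1)(n+2)) * a_n.

Check with a_0 = 1, a_1 = 1 (apply the recurrence for n = 0, 1, 2, 3): a_0 = 1, a_1 = 1, a_2 = -1, a_3 = -2/3, a_4 = 1, a_5 = 13/15.

a_(n+2) = (-3 n(n-1) - 2 n - 2) / ((n+1)(n+2)) * a_n; check: a_0 = 1, a_1 = 1, a_2 = -1, a_3 = -2/3, a_4 = 1, a_5 = 13/15


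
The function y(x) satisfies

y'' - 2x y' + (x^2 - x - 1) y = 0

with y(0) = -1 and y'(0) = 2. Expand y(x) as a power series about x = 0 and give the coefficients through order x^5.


Ansatz: y(x) = sum_{n>=0} a_n x^n, so y'(x) = sum_{n>=1} n a_n x^(n-1) and y''(x) = sum_{n>=2} n(n-1) a_n x^(n-2).
Substitute into P(x) y'' + Q(x) y' + R(x) y = 0 with P(x) = 1, Q(x) = -2x, R(x) = x^2 - x - 1, and match powers of x.
Initial conditions: a_0 = -1, a_1 = 2.
Setting the coefficient of each power of x to zero and solving order by order (substituting the coefficients already found):
  x^0: 2 a_2 - a_0 = 0  ->  2 a_2 = a_0 = -1  ->  a_2 = -1/2
  x^1: 6 a_3 - 3 a_1 - a_0 = 0  ->  6 a_3 = 3 a_1 + a_0 = 5  ->  a_3 = 5/6
  x^2: 12 a_4 - 5 a_2 - a_1 + a_0 = 0  ->  12 a_4 = 5 a_2 + a_1 - a_0 = 1/2  ->  a_4 = 1/24
  x^3: 20 a_5 - 7 a_3 - a_2 + a_1 = 0  ->  20 a_5 = 7 a_3 + a_2 - a_1 = 10/3  ->  a_5 = 1/6
Truncated series: y(x) = -1 + 2 x - (1/2) x^2 + (5/6) x^3 + (1/24) x^4 + (1/6) x^5 + O(x^6).

a_0 = -1; a_1 = 2; a_2 = -1/2; a_3 = 5/6; a_4 = 1/24; a_5 = 1/6


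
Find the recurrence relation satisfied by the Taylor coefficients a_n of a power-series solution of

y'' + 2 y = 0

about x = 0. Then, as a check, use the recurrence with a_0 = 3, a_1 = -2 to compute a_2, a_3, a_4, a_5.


Substitute y = sum_n a_n x^n into y'' + (const) y = 0.
y''(x) = sum_{n>=0} (n+2)(n+1) a_{n+2} x^n.
The ODE becomes sum_n [(n+2)(n+1) a_{n+2} + 2 a_n] x^n = 0.
Setting each coefficient to zero gives the recurrence:
  (n+2)(n+1) a_{n+2} + 2 a_n = 0,
  a_{n+2} = -2 / ((n+1)(n+2)) a_n.

Check with a_0 = 3, a_1 = -2 (apply the recurrence for n = 0, 1, 2, 3): a_0 = 3, a_1 = -2, a_2 = -3, a_3 = 2/3, a_4 = 1/2, a_5 = -1/15.

a_{n+2} = -2/((n+1)(n+2)) * a_n; check: a_0 = 3, a_1 = -2, a_2 = -3, a_3 = 2/3, a_4 = 1/2, a_5 = -1/15


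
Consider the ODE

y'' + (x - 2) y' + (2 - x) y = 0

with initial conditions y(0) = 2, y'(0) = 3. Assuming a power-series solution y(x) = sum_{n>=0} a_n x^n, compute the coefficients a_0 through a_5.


Ansatz: y(x) = sum_{n>=0} a_n x^n, so y'(x) = sum_{n>=1} n a_n x^(n-1) and y''(x) = sum_{n>=2} n(n-1) a_n x^(n-2).
Substitute into P(x) y'' + Q(x) y' + R(x) y = 0 with P(x) = 1, Q(x) = x - 2, R(x) = 2 - x, and match powers of x.
Initial conditions: a_0 = 2, a_1 = 3.
Setting the coefficient of each power of x to zero and solving order by order (substituting the coefficients already found):
  x^0: 2 a_2 - 2 a_1 + 2 a_0 = 0  ->  2 a_2 = 2 a_1 - 2 a_0 = 2  ->  a_2 = 1
  x^1: 6 a_3 - 4 a_2 + 3 a_1 - a_0 = 0  ->  6 a_3 = 4 a_2 - 3 a_1 + a_0 = -3  ->  a_3 = -1/2
  x^2: 12 a_4 - 6 a_3 + 4 a_2 - a_1 = 0  ->  12 a_4 = 6 a_3 - 4 a_2 + a_1 = -4  ->  a_4 = -1/3
  x^3: 20 a_5 - 8 a_4 + 5 a_3 - a_2 = 0  ->  20 a_5 = 8 a_4 - 5 a_3 + a_2 = 5/6  ->  a_5 = 1/24
Truncated series: y(x) = 2 + 3 x + x^2 - (1/2) x^3 - (1/3) x^4 + (1/24) x^5 + O(x^6).

a_0 = 2; a_1 = 3; a_2 = 1; a_3 = -1/2; a_4 = -1/3; a_5 = 1/24


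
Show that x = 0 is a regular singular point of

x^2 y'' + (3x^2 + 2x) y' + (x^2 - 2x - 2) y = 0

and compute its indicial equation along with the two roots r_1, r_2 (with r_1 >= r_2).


Divide by x^2 to reach normal form y'' + P_1(x) y' + P_2(x) y = 0 with P_1(x) = 3 + 2/x and P_2(x) = 1 - 2/x - 2/x^2.
x = 0 is a singular point because the y'-coefficient 3 + 2/x has a pole at x = 0 and the y-coefficient 1 - 2/x - 2/x^2 has a pole at x = 0.
It is a regular singular point because x P_1(x) = p(x) = 3x + 2 and x^2 P_2(x) = q(x) = x^2 - 2x - 2 are polynomials, hence analytic at x = 0.
p(0) = 2,  q(0) = -2.
Indicial equation: r(r-1) + p(0) r + q(0) = 0, i.e. r^2 + (p(0) - 1) r + q(0) = 0, i.e. r^2 + 1 r - 2 = 0.
Discriminant: (1)^2 - 4(-2) = 9, so r = (-1 ± 3)/2.
Solving: r_1 = 1, r_2 = -2.

indicial: r^2 + 1 r - 2 = 0; roots r_1 = 1, r_2 = -2


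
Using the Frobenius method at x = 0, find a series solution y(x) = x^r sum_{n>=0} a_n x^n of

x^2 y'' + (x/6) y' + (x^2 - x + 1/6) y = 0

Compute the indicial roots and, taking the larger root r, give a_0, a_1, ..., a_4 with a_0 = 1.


Write in Frobenius form y'' + (p(x)/x) y' + (q(x)/x^2) y = 0:
  p(x) = 1/6,  q(x) = x^2 - x + 1/6.
Indicial equation: r(r-1) + (1/6) r + (1/6) = 0 -> roots r_1 = 1/2, r_2 = 1/3.
Take r = r_1 = 1/2. Let y(x) = x^r sum_{n>=0} a_n x^n with a_0 = 1.
Substitute y = x^r sum a_n x^n and match x^{r+n}. The recurrence is
  D(n) a_n - 1 a_{n-1} + 1 a_{n-2} = 0,  where D(n) = (r+n)(r+n-1) + (1/6)(r+n) + (1/6).
  a_n = [1 a_{n-1} - 1 a_{n-2}] / D(n).
Since the indicial polynomial factors as (r - r_1)(r - r_2), D(n) = (r_1 + n - r_1)(r_1 + n - r_2) = n(n + 1/6).
Evaluating step by step (a_0 = 1):
  n = 1: D(1) = 1(1 + 1/6) = 7/6; numerator = 1(1) = 1; a_1 = (1)/(7/6) = 6/7
  n = 2: D(2) = 2(2 + 1/6) = 13/3; numerator = 1(6/7) - 1(1) = -1/7; a_2 = (-1/7)/(13/3) = -3/91
  n = 3: D(3) = 3(3 + 1/6) = 19/2; numerator = 1(-3/91) - 1(6/7) = -81/91; a_3 = (-81/91)/(19/2) = -162/1729
  n = 4: D(4) = 4(4 + 1/6) = 50/3; numerator = 1(-162/1729) - 1(-3/91) = -15/247; a_4 = (-15/247)/(50/3) = -9/2470

r = 1/2; a_0 = 1; a_1 = 6/7; a_2 = -3/91; a_3 = -162/1729; a_4 = -9/2470


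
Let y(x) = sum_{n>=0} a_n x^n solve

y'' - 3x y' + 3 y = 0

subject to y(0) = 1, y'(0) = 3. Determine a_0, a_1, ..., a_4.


Ansatz: y(x) = sum_{n>=0} a_n x^n, so y'(x) = sum_{n>=1} n a_n x^(n-1) and y''(x) = sum_{n>=2} n(n-1) a_n x^(n-2).
Substitute into P(x) y'' + Q(x) y' + R(x) y = 0 with P(x) = 1, Q(x) = -3x, R(x) = 3, and match powers of x.
Initial conditions: a_0 = 1, a_1 = 3.
Setting the coefficient of each power of x to zero and solving order by order (substituting the coefficients already found):
  x^0: 2 a_2 + 3 a_0 = 0  ->  2 a_2 = -3 a_0 = -3  ->  a_2 = -3/2
  x^1: 6 a_3 = 0  ->  a_3 = 0
  x^2: 12 a_4 - 3 a_2 = 0  ->  12 a_4 = 3 a_2 = -9/2  ->  a_4 = -3/8
Truncated series: y(x) = 1 + 3 x - (3/2) x^2 - (3/8) x^4 + O(x^5).

a_0 = 1; a_1 = 3; a_2 = -3/2; a_3 = 0; a_4 = -3/8


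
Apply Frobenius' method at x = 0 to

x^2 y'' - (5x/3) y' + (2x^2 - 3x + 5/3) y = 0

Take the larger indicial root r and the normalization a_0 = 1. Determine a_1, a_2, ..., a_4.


Write in Frobenius form y'' + (p(x)/x) y' + (q(x)/x^2) y = 0:
  p(x) = -5/3,  q(x) = 2x^2 - 3x + 5/3.
Indicial equation: r(r-1) + (-5/3) r + (5/3) = 0 -> roots r_1 = 5/3, r_2 = 1.
Take r = r_1 = 5/3. Let y(x) = x^r sum_{n>=0} a_n x^n with a_0 = 1.
Substitute y = x^r sum a_n x^n and match x^{r+n}. The recurrence is
  D(n) a_n - 3 a_{n-1} + 2 a_{n-2} = 0,  where D(n) = (r+n)(r+n-1) + (-5/3)(r+n) + (5/3).
  a_n = [3 a_{n-1} - 2 a_{n-2}] / D(n).
Since the indicial polynomial factors as (r - r_1)(r - r_2), D(n) = (r_1 + n - r_1)(r_1 + n - r_2) = n(n + 2/3).
Evaluating step by step (a_0 = 1):
  n = 1: D(1) = 1(1 + 2/3) = 5/3; numerator = 3(1) = 3; a_1 = (3)/(5/3) = 9/5
  n = 2: D(2) = 2(2 + 2/3) = 16/3; numerator = 3(9/5) - 2(1) = 17/5; a_2 = (17/5)/(16/3) = 51/80
  n = 3: D(3) = 3(3 + 2/3) = 11; numerator = 3(51/80) - 2(9/5) = -27/16; a_3 = (-27/16)/(11) = -27/176
  n = 4: D(4) = 4(4 + 2/3) = 56/3; numerator = 3(-27/176) - 2(51/80) = -1527/880; a_4 = (-1527/880)/(56/3) = -4581/49280

r = 5/3; a_0 = 1; a_1 = 9/5; a_2 = 51/80; a_3 = -27/176; a_4 = -4581/49280


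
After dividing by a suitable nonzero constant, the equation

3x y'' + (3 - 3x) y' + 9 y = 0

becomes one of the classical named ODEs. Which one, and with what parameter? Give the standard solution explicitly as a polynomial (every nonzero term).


All three coefficients share the factor 3; dividing through by 3 gives  x y'' + (1 - x) y' + 3 y = 0.
This matches the Laguerre equation x y'' + (1 - x) y' + n y = 0 with n = 3; the polynomial solution is L_3(x).
With y = sum_k a_k x^k, matching x^k gives (k+1)k a_{k+1} + (k+1) a_{k+1} - k a_k + n a_k = 0, i.e. (k+1)^2 a_{k+1} = (k - n) a_k = (k - 3) a_k. The right side vanishes at k = 3, so the series terminates at degree 3.
Standard normalization L_n(0) = 1 gives a_0 = 1. Work upward with a_{k+1} = (k - 3) a_k / (k+1)^2:
  a_1 = (0 - 3)(1) / 1^2 = -3/1 = -3
  a_2 = (1 - 3)(-3) / 2^2 = 6/4 = 3/2
  a_3 = (2 - 3)(3/2) / 3^2 = (-3/2)/9 = -1/6
Hence L_3(x) = -x^3/6 + 3 x^2/2 - 3 x + 1.

L_3(x); series = -x^3/6 + 3 x^2/2 - 3 x + 1


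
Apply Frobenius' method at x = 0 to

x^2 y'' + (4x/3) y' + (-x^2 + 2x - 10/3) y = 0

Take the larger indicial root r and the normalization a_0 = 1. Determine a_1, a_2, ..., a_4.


Write in Frobenius form y'' + (p(x)/x) y' + (q(x)/x^2) y = 0:
  p(x) = 4/3,  q(x) = -x^2 + 2x - 10/3.
Indicial equation: r(r-1) + (4/3) r + (-10/3) = 0 -> roots r_1 = 5/3, r_2 = -2.
Take r = r_1 = 5/3. Let y(x) = x^r sum_{n>=0} a_n x^n with a_0 = 1.
Substitute y = x^r sum a_n x^n and match x^{r+n}. The recurrence is
  D(n) a_n + 2 a_{n-1} - 1 a_{n-2} = 0,  where D(n) = (r+n)(r+n-1) + (4/3)(r+n) + (-10/3).
  a_n = [-2 a_{n-1} + 1 a_{n-2}] / D(n).
Since the indicial polynomial factors as (r - r_1)(r - r_2), D(n) = (r_1 + n - r_1)(r_1 + n - r_2) = n(n + 11/3).
Evaluating step by step (a_0 = 1):
  n = 1: D(1) = 1(1 + 11/3) = 14/3; numerator = -2(1) = -2; a_1 = (-2)/(14/3) = -3/7
  n = 2: D(2) = 2(2 + 11/3) = 34/3; numerator = -2(-3/7) + 1(1) = 13/7; a_2 = (13/7)/(34/3) = 39/238
  n = 3: D(3) = 3(3 + 11/3) = 20; numerator = -2(39/238) + 1(-3/7) = -90/119; a_3 = (-90/119)/(20) = -9/238
  n = 4: D(4) = 4(4 + 11/3) = 92/3; numerator = -2(-9/238) + 1(39/238) = 57/238; a_4 = (57/238)/(92/3) = 171/21896

r = 5/3; a_0 = 1; a_1 = -3/7; a_2 = 39/238; a_3 = -9/238; a_4 = 171/21896


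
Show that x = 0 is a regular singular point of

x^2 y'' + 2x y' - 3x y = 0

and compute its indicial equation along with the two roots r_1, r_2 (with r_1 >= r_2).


Divide by x^2 to reach normal form y'' + P_1(x) y' + P_2(x) y = 0 with P_1(x) = 2/x and P_2(x) = -3/x.
x = 0 is a singular point because the y'-coefficient 2/x has a pole at x = 0 and the y-coefficient -3/x has a pole at x = 0.
It is a regular singular point because x P_1(x) = p(x) = 2 and x^2 P_2(x) = q(x) = -3x are polynomials, hence analytic at x = 0.
p(0) = 2,  q(0) = 0.
Indicial equation: r(r-1) + p(0) r + q(0) = 0, i.e. r^2 + (p(0) - 1) r + q(0) = 0, i.e. r^2 + 1 r = 0.
Discriminant: (1)^2 - 4(0) = 1, so r = (-1 ± 1)/2.
Solving: r_1 = 0, r_2 = -1.

indicial: r^2 + 1 r = 0; roots r_1 = 0, r_2 = -1


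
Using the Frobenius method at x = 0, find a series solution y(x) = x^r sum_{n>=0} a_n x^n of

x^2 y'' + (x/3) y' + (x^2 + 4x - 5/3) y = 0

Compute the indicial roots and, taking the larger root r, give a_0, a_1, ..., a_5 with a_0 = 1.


Write in Frobenius form y'' + (p(x)/x) y' + (q(x)/x^2) y = 0:
  p(x) = 1/3,  q(x) = x^2 + 4x - 5/3.
Indicial equation: r(r-1) + (1/3) r + (-5/3) = 0 -> roots r_1 = 5/3, r_2 = -1.
Take r = r_1 = 5/3. Let y(x) = x^r sum_{n>=0} a_n x^n with a_0 = 1.
Substitute y = x^r sum a_n x^n and match x^{r+n}. The recurrence is
  D(n) a_n + 4 a_{n-1} + 1 a_{n-2} = 0,  where D(n) = (r+n)(r+n-1) + (1/3)(r+n) + (-5/3).
  a_n = [-4 a_{n-1} - 1 a_{n-2}] / D(n).
Since the indicial polynomial factors as (r - r_1)(r - r_2), D(n) = (r_1 + n - r_1)(r_1 + n - r_2) = n(n + 8/3).
Evaluating step by step (a_0 = 1):
  n = 1: D(1) = 1(1 + 8/3) = 11/3; numerator = -4(1) = -4; a_1 = (-4)/(11/3) = -12/11
  n = 2: D(2) = 2(2 + 8/3) = 28/3; numerator = -4(-12/11) - 1(1) = 37/11; a_2 = (37/11)/(28/3) = 111/308
  n = 3: D(3) = 3(3 + 8/3) = 17; numerator = -4(111/308) - 1(-12/11) = -27/77; a_3 = (-27/77)/(17) = -27/1309
  n = 4: D(4) = 4(4 + 8/3) = 80/3; numerator = -4(-27/1309) - 1(111/308) = -1455/5236; a_4 = (-1455/5236)/(80/3) = -873/83776
  n = 5: D(5) = 5(5 + 8/3) = 115/3; numerator = -4(-873/83776) - 1(-27/1309) = 1305/20944; a_5 = (1305/20944)/(115/3) = 783/481712

r = 5/3; a_0 = 1; a_1 = -12/11; a_2 = 111/308; a_3 = -27/1309; a_4 = -873/83776; a_5 = 783/481712


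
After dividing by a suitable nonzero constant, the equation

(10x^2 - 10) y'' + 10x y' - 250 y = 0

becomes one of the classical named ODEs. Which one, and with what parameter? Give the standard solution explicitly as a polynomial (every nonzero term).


All three coefficients share the factor -10; dividing through by -10 gives  (1 - x^2) y'' - x y' + 25 y = 0.
This matches the Chebyshev equation (1 - x^2) y'' - x y' + n^2 y = 0 (note the -x y' term, not -2x y') with n^2 = 25, so n = 5; the polynomial solution is T_5(x).
With y = sum_k a_k x^k, matching x^k gives (k+2)(k+1) a_{k+2} = (k^2 - n^2) a_k = (k - 5)(k + 5) a_k. The right side vanishes at k = 5, so the series with the parity of 5 terminates at degree 5.
Standard normalization: leading coefficient of T_n is 2^(n-1), so a_5 = 2^4 = 16. Work downward with a_k = (k+1)(k+2) a_{k+2} / ((k - 5)(k + 5)):
  a_3 = (4)(5)(16) / ((3 - 5)(3 + 5)) = 320/(-16) = -20
  a_1 = (2)(3)(-20) / ((1 - 5)(1 + 5)) = -120/(-24) = 5
Hence T_5(x) = 16 x^5 - 20 x^3 + 5 x.

T_5(x); series = 16 x^5 - 20 x^3 + 5 x


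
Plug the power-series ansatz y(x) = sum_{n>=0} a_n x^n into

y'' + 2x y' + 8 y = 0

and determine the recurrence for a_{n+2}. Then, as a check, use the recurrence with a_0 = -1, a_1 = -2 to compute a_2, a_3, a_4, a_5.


Substitute y = sum_n a_n x^n.
y''(x) has coefficient (n+2)(n+1) a_{n+2} at x^n;
2 x y'(x) has coefficient 2 n a_n at x^n (shift);
8 y(x) has coefficient 8 a_n at x^n.
Matching x^n: (n+2)(n+1) a_{n+2} + (2n + 8) a_n = 0.
Thus a_{n+2} = (-2n - 8) / ((n+1)(n+2)) * a_n.

Check with a_0 = -1, a_1 = -2 (apply the recurrence for n = 0, 1, 2, 3): a_0 = -1, a_1 = -2, a_2 = 4, a_3 = 10/3, a_4 = -4, a_5 = -7/3.

a_(n+2) = (-2n - 8) / ((n+1)(n+2)) * a_n; check: a_0 = -1, a_1 = -2, a_2 = 4, a_3 = 10/3, a_4 = -4, a_5 = -7/3


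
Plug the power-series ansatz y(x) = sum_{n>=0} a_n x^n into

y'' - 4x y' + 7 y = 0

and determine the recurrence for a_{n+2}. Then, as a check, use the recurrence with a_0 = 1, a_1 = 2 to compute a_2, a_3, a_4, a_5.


Substitute y = sum_n a_n x^n.
y''(x) has coefficient (n+2)(n+1) a_{n+2} at x^n;
-4 x y'(x) has coefficient -4 n a_n at x^n (shift);
7 y(x) has coefficient 7 a_n at x^n.
Matching x^n: (n+2)(n+1) a_{n+2} + (-4n + 7) a_n = 0.
Thus a_{n+2} = (4n - 7) / ((n+1)(n+2)) * a_n.

Check with a_0 = 1, a_1 = 2 (apply the recurrence for n = 0, 1, 2, 3): a_0 = 1, a_1 = 2, a_2 = -7/2, a_3 = -1, a_4 = -7/24, a_5 = -1/4.

a_(n+2) = (4n - 7) / ((n+1)(n+2)) * a_n; check: a_0 = 1, a_1 = 2, a_2 = -7/2, a_3 = -1, a_4 = -7/24, a_5 = -1/4


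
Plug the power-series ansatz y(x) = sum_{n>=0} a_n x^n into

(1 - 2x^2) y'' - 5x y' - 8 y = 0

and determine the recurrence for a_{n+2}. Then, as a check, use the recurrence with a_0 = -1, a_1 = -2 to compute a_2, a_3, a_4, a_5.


Substitute y = sum_n a_n x^n.
(1 - 2 x^2) y'' contributes (n+2)(n+1) a_{n+2} - 2 n(n-1) a_n at x^n.
-5 x y'(x) contributes -5 n a_n at x^n.
-8 y(x) contributes -8 a_n at x^n.
Matching x^n: (n+2)(n+1) a_{n+2} + (-2 n(n-1) - 5 n - 8) a_n = 0.
Thus a_{n+2} = (2 n(n-1) + 5 n + 8) / ((n+1)(n+2)) * a_n.

Check with a_0 = -1, a_1 = -2 (apply the recurrence for n = 0, 1, 2, 3): a_0 = -1, a_1 = -2, a_2 = -4, a_3 = -13/3, a_4 = -22/3, a_5 = -91/12.

a_(n+2) = (2 n(n-1) + 5 n + 8) / ((n+1)(n+2)) * a_n; check: a_0 = -1, a_1 = -2, a_2 = -4, a_3 = -13/3, a_4 = -22/3, a_5 = -91/12


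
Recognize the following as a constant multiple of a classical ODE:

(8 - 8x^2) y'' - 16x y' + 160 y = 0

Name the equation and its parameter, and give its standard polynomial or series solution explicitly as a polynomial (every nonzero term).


All three coefficients share the factor 8; dividing through by 8 gives  (1 - x^2) y'' - 2x y' + 20 y = 0.
This matches the Legendre equation (1 - x^2) y'' - 2x y' + n(n+1) y = 0 (note the -2x y' term) with n(n+1) = 20, so n = 4; the polynomial solution is P_4(x).
With y = sum_k a_k x^k, matching x^k gives (k+2)(k+1) a_{k+2} = [k(k+1) - n(n+1)] a_k = (k - 4)(k + 5) a_k. The right side vanishes at k = 4, so the series with the parity of 4 terminates at degree 4.
Standard normalization (P_n(1) = 1): leading coefficient (2n)!/(2^n (n!)^2) = 40320/(16*576) = 35/8, so a_4 = 35/8. Work downward with a_k = (k+1)(k+2) a_{k+2} / ((k - 4)(k + 5)):
  a_2 = (3)(4)(35/8) / ((2 - 4)(2 + 5)) = (105/2)/(-14) = -15/4
  a_0 = (1)(2)(-15/4) / ((0 - 4)(0 + 5)) = (-15/2)/(-20) = 3/8
Hence P_4(x) = 35 x^4/8 - 15 x^2/4 + 3/8.

P_4(x); series = 35 x^4/8 - 15 x^2/4 + 3/8
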